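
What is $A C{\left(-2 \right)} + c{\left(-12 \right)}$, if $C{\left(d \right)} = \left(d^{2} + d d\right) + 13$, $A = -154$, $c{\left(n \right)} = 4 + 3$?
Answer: $-3227$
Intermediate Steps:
$c{\left(n \right)} = 7$
$C{\left(d \right)} = 13 + 2 d^{2}$ ($C{\left(d \right)} = \left(d^{2} + d^{2}\right) + 13 = 2 d^{2} + 13 = 13 + 2 d^{2}$)
$A C{\left(-2 \right)} + c{\left(-12 \right)} = - 154 \left(13 + 2 \left(-2\right)^{2}\right) + 7 = - 154 \left(13 + 2 \cdot 4\right) + 7 = - 154 \left(13 + 8\right) + 7 = \left(-154\right) 21 + 7 = -3234 + 7 = -3227$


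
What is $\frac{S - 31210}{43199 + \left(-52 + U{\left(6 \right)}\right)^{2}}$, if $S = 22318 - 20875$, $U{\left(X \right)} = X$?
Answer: $- \frac{29767}{45315} \approx -0.65689$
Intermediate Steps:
$S = 1443$
$\frac{S - 31210}{43199 + \left(-52 + U{\left(6 \right)}\right)^{2}} = \frac{1443 - 31210}{43199 + \left(-52 + 6\right)^{2}} = - \frac{29767}{43199 + \left(-46\right)^{2}} = - \frac{29767}{43199 + 2116} = - \frac{29767}{45315}$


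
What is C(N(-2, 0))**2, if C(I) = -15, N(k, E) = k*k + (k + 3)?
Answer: 225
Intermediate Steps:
N(k, E) = 3 + k + k**2 (N(k, E) = k**2 + (3 + k) = 3 + k + k**2)
C(N(-2, 0))**2 = (-15)**2 = 225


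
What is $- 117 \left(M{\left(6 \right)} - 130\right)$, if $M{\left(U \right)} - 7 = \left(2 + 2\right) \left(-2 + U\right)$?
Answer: $12519$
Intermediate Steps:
$M{\left(U \right)} = -1 + 4 U$ ($M{\left(U \right)} = 7 + \left(2 + 2\right) \left(-2 + U\right) = 7 + 4 \left(-2 + U\right) = 7 + \left(-8 + 4 U\right) = -1 + 4 U$)
$- 117 \left(M{\left(6 \right)} - 130\right) = - 117 \left(\left(-1 + 4 \cdot 6\right) - 130\right) = - 117 \left(\left(-1 + 24\right) - 130\right) = - 117 \left(23 - 130\right) = \left(-117\right) \left(-107\right) = 12519$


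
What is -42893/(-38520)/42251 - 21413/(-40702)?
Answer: 17425792884823/33121425890520 ≈ 0.52612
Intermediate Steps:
-42893/(-38520)/42251 - 21413/(-40702) = -42893*(-1/38520)*(1/42251) - 21413*(-1/40702) = (42893/38520)*(1/42251) + 21413/40702 = 42893/1627508520 + 21413/40702 = 17425792884823/33121425890520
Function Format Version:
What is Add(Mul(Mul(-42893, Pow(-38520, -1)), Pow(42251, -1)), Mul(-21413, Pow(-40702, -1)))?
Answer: Rational(17425792884823, 33121425890520) ≈ 0.52612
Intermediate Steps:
Add(Mul(Mul(-42893, Pow(-38520, -1)), Pow(42251, -1)), Mul(-21413, Pow(-40702, -1))) = Add(Mul(Mul(-42893, Rational(-1, 38520)), Rational(1, 42251)), Mul(-21413, Rational(-1, 40702))) = Add(Mul(Rational(42893, 38520), Rational(1, 42251)), Rational(21413, 40702)) = Add(Rational(42893, 1627508520), Rational(21413, 40702)) = Rational(17425792884823, 33121425890520)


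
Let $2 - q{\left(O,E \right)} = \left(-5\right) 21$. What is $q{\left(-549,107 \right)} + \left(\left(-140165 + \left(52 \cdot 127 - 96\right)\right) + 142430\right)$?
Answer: $8880$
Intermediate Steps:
$q{\left(O,E \right)} = 107$ ($q{\left(O,E \right)} = 2 - \left(-5\right) 21 = 2 - -105 = 2 + 105 = 107$)
$q{\left(-549,107 \right)} + \left(\left(-140165 + \left(52 \cdot 127 - 96\right)\right) + 142430\right) = 107 + \left(\left(-140165 + \left(52 \cdot 127 - 96\right)\right) + 142430\right) = 107 + \left(\left(-140165 + \left(6604 - 96\right)\right) + 142430\right) = 107 + \left(\left(-140165 + 6508\right) + 142430\right) = 107 + \left(-133657 + 142430\right) = 107 + 8773 = 8880$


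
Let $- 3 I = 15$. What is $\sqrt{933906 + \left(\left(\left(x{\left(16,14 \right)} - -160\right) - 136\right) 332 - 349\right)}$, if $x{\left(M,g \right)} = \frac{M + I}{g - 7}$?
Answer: $\frac{3 \sqrt{5128921}}{7} \approx 970.59$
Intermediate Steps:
$I = -5$ ($I = \left(- \frac{1}{3}\right) 15 = -5$)
$x{\left(M,g \right)} = \frac{-5 + M}{-7 + g}$ ($x{\left(M,g \right)} = \frac{M - 5}{g - 7} = \frac{-5 + M}{-7 + g}$)
$\sqrt{933906 + \left(\left(\left(x{\left(16,14 \right)} - -160\right) - 136\right) 332 - 349\right)} = \sqrt{933906 - \left(349 - \left(\left(\frac{-5 + 16}{-7 + 14} - -160\right) - 136\right) 332\right)} = \sqrt{933906 - \left(349 - \left(\left(\frac{1}{7} \cdot 11 + 160\right) - 136\right) 332\right)} = \sqrt{933906 - \left(349 - \left(\left(\frac{11}{7} + 160\right) - 136\right) 332\right)} = \sqrt{933906 - \left(349 - \left(\frac{1131}{7} - 136\right) 332\right)} = \sqrt{933906 + \left(\frac{179}{7} \cdot 332 - 349\right)} = \sqrt{933906 + \left(\frac{59428}{7} - 349\right)} = \sqrt{933906 + \frac{56985}{7}} = \sqrt{\frac{6594327}{7}} = \frac{3 \sqrt{5128921}}{7}$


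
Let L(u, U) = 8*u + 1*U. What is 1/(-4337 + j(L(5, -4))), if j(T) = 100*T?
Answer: -1/737 ≈ -0.0013569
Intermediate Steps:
L(u, U) = U + 8*u (L(u, U) = 8*u + U = U + 8*u)
1/(-4337 + j(L(5, -4))) = 1/(-4337 + 100*(-4 + 8*5)) = 1/(-4337 + 100*(-4 + 40)) = 1/(-4337 + 100*36) = 1/(-4337 + 3600) = 1/(-737) = -1/737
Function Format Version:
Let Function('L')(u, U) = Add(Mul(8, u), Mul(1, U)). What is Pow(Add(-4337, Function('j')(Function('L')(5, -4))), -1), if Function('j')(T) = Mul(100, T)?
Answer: Rational(-1, 737) ≈ -0.0013569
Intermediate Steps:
Function('L')(u, U) = Add(U, Mul(8, u)) (Function('L')(u, U) = Add(Mul(8, u), U) = Add(U, Mul(8, u)))
Pow(Add(-4337, Function('j')(Function('L')(5, -4))), -1) = Pow(Add(-4337, Mul(100, Add(-4, Mul(8, 5)))), -1) = Pow(Add(-4337, Mul(100, Add(-4, 40))), -1) = Pow(Add(-4337, Mul(100, 36)), -1) = Pow(Add(-4337, 3600), -1) = Pow(-737, -1) = Rational(-1, 737)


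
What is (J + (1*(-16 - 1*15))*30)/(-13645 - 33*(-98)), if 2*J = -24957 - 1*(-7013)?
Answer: 9902/10411 ≈ 0.95111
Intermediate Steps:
J = -8972 (J = (-24957 - 1*(-7013))/2 = (-24957 + 7013)/2 = (1/2)*(-17944) = -8972)
(J + (1*(-16 - 1*15))*30)/(-13645 - 33*(-98)) = (-8972 + (1*(-16 - 1*15))*30)/(-13645 - 33*(-98)) = (-8972 + (1*(-16 - 15))*30)/(-13645 + 3234) = (-8972 + (1*(-31))*30)/(-10411) = (-8972 - 31*30)*(-1/10411) = (-8972 - 930)*(-1/10411) = -9902*(-1/10411) = 9902/10411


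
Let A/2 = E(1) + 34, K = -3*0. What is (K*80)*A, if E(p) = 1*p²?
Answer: 0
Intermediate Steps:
E(p) = p²
K = 0
A = 70 (A = 2*(1² + 34) = 2*(1 + 34) = 2*35 = 70)
(K*80)*A = (0*80)*70 = 0*70 = 0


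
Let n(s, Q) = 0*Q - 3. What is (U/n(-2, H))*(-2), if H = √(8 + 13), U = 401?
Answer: 802/3 ≈ 267.33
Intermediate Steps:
H = √21 ≈ 4.5826
n(s, Q) = -3 (n(s, Q) = 0 - 3 = -3)
(U/n(-2, H))*(-2) = (401/(-3))*(-2) = (401*(-⅓))*(-2) = -401/3*(-2) = 802/3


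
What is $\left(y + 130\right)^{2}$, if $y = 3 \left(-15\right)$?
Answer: $7225$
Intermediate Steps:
$y = -45$
$\left(y + 130\right)^{2} = \left(-45 + 130\right)^{2} = 85^{2} = 7225$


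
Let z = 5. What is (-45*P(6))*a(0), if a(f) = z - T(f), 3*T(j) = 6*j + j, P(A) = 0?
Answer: 0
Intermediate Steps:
T(j) = 7*j/3 (T(j) = (6*j + j)/3 = (7*j)/3 = 7*j/3)
a(f) = 5 - 7*f/3
(-45*P(6))*a(0) = (-45*0)*(5 - 7/3*0) = 0*(5 + 0) = 0*5 = 0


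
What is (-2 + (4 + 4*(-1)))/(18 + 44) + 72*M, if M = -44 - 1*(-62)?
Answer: 40175/31 ≈ 1296.0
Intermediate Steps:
M = 18 (M = -44 + 62 = 18)
(-2 + (4 + 4*(-1)))/(18 + 44) + 72*M = (-2 + (4 + 4*(-1)))/(18 + 44) + 72*18 = (-2 + (4 - 4))/62 + 1296 = (-2 + 0)*(1/62) + 1296 = -2*1/62 + 1296 = -1/31 + 1296 = 40175/31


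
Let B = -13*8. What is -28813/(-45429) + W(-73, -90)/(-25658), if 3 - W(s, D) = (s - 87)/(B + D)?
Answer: 71700958019/113064876354 ≈ 0.63416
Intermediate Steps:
B = -104
W(s, D) = 3 - (-87 + s)/(-104 + D) (W(s, D) = 3 - (s - 87)/(-104 + D) = 3 - (-87 + s)/(-104 + D))
-28813/(-45429) + W(-73, -90)/(-25658) = -28813/(-45429) + ((-225 - 1*(-73) + 3*(-90))/(-104 - 90))/(-25658) = -28813*(-1/45429) + ((-225 + 73 - 270)/(-194))*(-1/25658) = 28813/45429 - 1/194*(-422)*(-1/25658) = 28813/45429 + (211/97)*(-1/25658) = 28813/45429 - 211/2488826 = 71700958019/113064876354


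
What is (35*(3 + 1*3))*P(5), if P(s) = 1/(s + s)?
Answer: 21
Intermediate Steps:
P(s) = 1/(2*s)
(35*(3 + 1*3))*P(5) = (35*(3 + 1*3))*((½)/5) = (35*(3 + 3))*((½)*(⅕)) = (35*6)*(⅒) = 210*(⅒) = 21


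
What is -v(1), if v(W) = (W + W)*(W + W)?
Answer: -4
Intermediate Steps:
v(W) = 4*W² (v(W) = (2*W)*(2*W) = 4*W²)
-v(1) = -4*1² = -4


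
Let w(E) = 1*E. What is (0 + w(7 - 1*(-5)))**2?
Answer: 144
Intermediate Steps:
w(E) = E
(0 + w(7 - 1*(-5)))**2 = (0 + (7 - 1*(-5)))**2 = (0 + (7 + 5))**2 = (0 + 12)**2 = 12**2 = 144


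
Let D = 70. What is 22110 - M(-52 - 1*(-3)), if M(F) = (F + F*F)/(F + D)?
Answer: 21998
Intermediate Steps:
M(F) = (F + F²)/(70 + F) (M(F) = (F + F*F)/(F + 70) = (F + F²)/(70 + F))
22110 - M(-52 - 1*(-3)) = 22110 - (-52 - 1*(-3))*(1 + (-52 - 1*(-3)))/(70 + (-52 - 1*(-3))) = 22110 - (-52 + 3)*(1 + (-52 + 3))/(70 + (-52 + 3)) = 22110 - (-49)*(1 - 49)/(70 - 49) = 22110 - (-49)*(-48)/21 = 22110 - 1*112 = 22110 - 112 = 21998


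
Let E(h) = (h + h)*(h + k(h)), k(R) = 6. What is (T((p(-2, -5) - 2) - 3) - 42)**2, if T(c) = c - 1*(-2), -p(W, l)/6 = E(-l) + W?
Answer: 480249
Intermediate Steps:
E(h) = 2*h*(6 + h) (E(h) = (h + h)*(h + 6) = (2*h)*(6 + h) = 2*h*(6 + h))
p(W, l) = -6*W + 12*l*(6 - l) (p(W, l) = -6*(2*(-l)*(6 - l) + W) = -6*(-2*l*(6 - l) + W) = -6*(W - 2*l*(6 - l)) = -6*W + 12*l*(6 - l))
T(c) = 2 + c (T(c) = c + 2 = 2 + c)
(T((p(-2, -5) - 2) - 3) - 42)**2 = ((2 + (((-6*(-2) - 12*(-5)*(-6 - 5)) - 2) - 3)) - 42)**2 = ((2 + (((12 - 12*(-5)*(-11)) - 2) - 3)) - 42)**2 = ((2 + (((12 - 660) - 2) - 3)) - 42)**2 = ((2 + ((-648 - 2) - 3)) - 42)**2 = ((2 + (-650 - 3)) - 42)**2 = ((2 - 653) - 42)**2 = (-651 - 42)**2 = (-693)**2 = 480249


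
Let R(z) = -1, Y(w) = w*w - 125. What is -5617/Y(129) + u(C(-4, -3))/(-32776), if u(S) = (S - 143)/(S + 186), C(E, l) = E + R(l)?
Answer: -4165020123/12247555412 ≈ -0.34007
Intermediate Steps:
Y(w) = -125 + w**2 (Y(w) = w**2 - 125 = -125 + w**2)
C(E, l) = -1 + E (C(E, l) = E - 1 = -1 + E)
u(S) = (-143 + S)/(186 + S)
-5617/Y(129) + u(C(-4, -3))/(-32776) = -5617/(-125 + 129**2) + ((-143 + (-1 - 4))/(186 + (-1 - 4)))/(-32776) = -5617/(-125 + 16641) + ((-143 - 5)/(186 - 5))*(-1/32776) = -5617/16516 + (-148/181)*(-1/32776) = -5617*1/16516 + ((1/181)*(-148))*(-1/32776) = -5617/16516 - 148/181*(-1/32776) = -5617/16516 + 37/1483114 = -4165020123/12247555412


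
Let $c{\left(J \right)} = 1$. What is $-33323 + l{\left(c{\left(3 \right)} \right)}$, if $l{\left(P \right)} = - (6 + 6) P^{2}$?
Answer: $-33335$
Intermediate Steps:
$l{\left(P \right)} = - 12 P^{2}$ ($l{\left(P \right)} = \left(-1\right) 12 P^{2} = - 12 P^{2}$)
$-33323 + l{\left(c{\left(3 \right)} \right)} = -33323 - 12 \cdot 1^{2} = -33323 - 12 = -33335$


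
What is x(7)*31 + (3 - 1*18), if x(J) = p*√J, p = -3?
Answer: -15 - 93*√7 ≈ -261.05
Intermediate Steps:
x(J) = -3*√J
x(7)*31 + (3 - 1*18) = -3*√7*31 + (3 - 1*18) = -93*√7 + (3 - 18) = -93*√7 - 15 = -15 - 93*√7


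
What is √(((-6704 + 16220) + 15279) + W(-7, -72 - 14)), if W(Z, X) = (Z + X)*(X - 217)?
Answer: 9*√654 ≈ 230.16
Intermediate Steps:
W(Z, X) = (-217 + X)*(X + Z) (W(Z, X) = (X + Z)*(-217 + X) = (-217 + X)*(X + Z))
√(((-6704 + 16220) + 15279) + W(-7, -72 - 14)) = √(((-6704 + 16220) + 15279) + ((-72 - 14)² - 217*(-72 - 14) - 217*(-7) + (-72 - 14)*(-7))) = √((9516 + 15279) + ((-86)² - 217*(-86) + 1519 - 86*(-7))) = √(24795 + (7396 + 18662 + 1519 + 602)) = √(24795 + 28179) = √52974 = 9*√654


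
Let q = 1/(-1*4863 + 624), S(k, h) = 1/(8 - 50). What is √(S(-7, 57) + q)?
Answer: I*√9409638/19782 ≈ 0.15507*I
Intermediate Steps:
S(k, h) = -1/42 (S(k, h) = 1/(-42) = -1/42)
q = -1/4239 (q = 1/(-4863 + 624) = 1/(-4239) = -1/4239 ≈ -0.00023590)
√(S(-7, 57) + q) = √(-1/42 - 1/4239) = √(-1427/59346) = I*√9409638/19782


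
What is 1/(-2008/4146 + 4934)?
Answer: 2073/10227178 ≈ 0.00020270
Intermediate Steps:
1/(-2008/4146 + 4934) = 1/(-2008*1/4146 + 4934) = 1/(-1004/2073 + 4934) = 1/(10227178/2073) = 2073/10227178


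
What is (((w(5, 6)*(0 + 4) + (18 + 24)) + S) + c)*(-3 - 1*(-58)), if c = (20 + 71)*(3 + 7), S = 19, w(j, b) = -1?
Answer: 53185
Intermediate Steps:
c = 910 (c = 91*10 = 910)
(((w(5, 6)*(0 + 4) + (18 + 24)) + S) + c)*(-3 - 1*(-58)) = (((-(0 + 4) + (18 + 24)) + 19) + 910)*(-3 - 1*(-58)) = (((-1*4 + 42) + 19) + 910)*(-3 + 58) = (((-4 + 42) + 19) + 910)*55 = ((38 + 19) + 910)*55 = (57 + 910)*55 = 967*55 = 53185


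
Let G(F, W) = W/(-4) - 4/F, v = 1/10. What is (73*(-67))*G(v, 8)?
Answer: 205422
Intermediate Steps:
v = 1/10 ≈ 0.10000
G(F, W) = -4/F - W/4 (G(F, W) = W*(-1/4) - 4/F = -W/4 - 4/F = -4/F - W/4)
(73*(-67))*G(v, 8) = (73*(-67))*(-4/1/10 - 1/4*8) = -4891*(-4*10 - 2) = -4891*(-40 - 2) = -4891*(-42) = 205422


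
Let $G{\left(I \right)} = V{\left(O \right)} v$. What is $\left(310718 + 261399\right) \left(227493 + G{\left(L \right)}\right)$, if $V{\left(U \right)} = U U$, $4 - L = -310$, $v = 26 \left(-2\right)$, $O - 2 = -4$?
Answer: $130033612345$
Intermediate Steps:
$O = -2$ ($O = 2 - 4 = -2$)
$v = -52$
$L = 314$ ($L = 4 - -310 = 4 + 310 = 314$)
$V{\left(U \right)} = U^{2}$
$G{\left(I \right)} = -208$ ($G{\left(I \right)} = \left(-2\right)^{2} \left(-52\right) = 4 \left(-52\right) = -208$)
$\left(310718 + 261399\right) \left(227493 + G{\left(L \right)}\right) = \left(310718 + 261399\right) \left(227493 - 208\right) = 572117 \cdot 227285 = 130033612345$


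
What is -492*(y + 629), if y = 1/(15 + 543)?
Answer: -28780606/93 ≈ -3.0947e+5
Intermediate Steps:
y = 1/558 ≈ 0.0017921
-492*(y + 629) = -492*(1/558 + 629) = -492*350983/558 = -28780606/93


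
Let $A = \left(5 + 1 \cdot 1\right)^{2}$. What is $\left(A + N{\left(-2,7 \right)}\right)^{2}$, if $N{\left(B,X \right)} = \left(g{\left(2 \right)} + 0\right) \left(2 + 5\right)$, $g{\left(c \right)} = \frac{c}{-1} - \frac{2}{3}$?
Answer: $\frac{2704}{9} \approx 300.44$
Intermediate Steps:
$g{\left(c \right)} = - \frac{2}{3} - c$ ($g{\left(c \right)} = c \left(-1\right) - \frac{2}{3} = - c - \frac{2}{3} = - \frac{2}{3} - c$)
$N{\left(B,X \right)} = - \frac{56}{3}$ ($N{\left(B,X \right)} = \left(\left(- \frac{2}{3} - 2\right) + 0\right) \left(2 + 5\right) = \left(\left(- \frac{2}{3} - 2\right) + 0\right) 7 = \left(- \frac{8}{3} + 0\right) 7 = \left(- \frac{8}{3}\right) 7 = - \frac{56}{3}$)
$A = 36$ ($A = \left(5 + 1\right)^{2} = 6^{2} = 36$)
$\left(A + N{\left(-2,7 \right)}\right)^{2} = \left(36 - \frac{56}{3}\right)^{2} = \left(\frac{52}{3}\right)^{2} = \frac{2704}{9}$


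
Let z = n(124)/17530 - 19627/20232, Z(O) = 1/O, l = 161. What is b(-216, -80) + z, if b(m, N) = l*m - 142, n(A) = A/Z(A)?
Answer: -6192146941679/177333480 ≈ -34918.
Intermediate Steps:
n(A) = A² (n(A) = A/(1/A) = A*A = A²)
b(m, N) = -142 + 161*m (b(m, N) = 161*m - 142 = -142 + 161*m)
z = -16487039/177333480 (z = 124²/17530 - 19627/20232 = 15376*(1/17530) - 19627*1/20232 = 7688/8765 - 19627/20232 = -16487039/177333480 ≈ -0.092972)
b(-216, -80) + z = (-142 + 161*(-216)) - 16487039/177333480 = (-142 - 34776) - 16487039/177333480 = -34918 - 16487039/177333480 = -6192146941679/177333480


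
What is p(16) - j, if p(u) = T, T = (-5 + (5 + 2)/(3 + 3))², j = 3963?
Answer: -142139/36 ≈ -3948.3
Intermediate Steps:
T = 529/36 (T = (-5 + 7/6)² = (-23/6)² = 529/36 ≈ 14.694)
p(u) = 529/36
p(16) - j = 529/36 - 1*3963 = 529/36 - 3963 = -142139/36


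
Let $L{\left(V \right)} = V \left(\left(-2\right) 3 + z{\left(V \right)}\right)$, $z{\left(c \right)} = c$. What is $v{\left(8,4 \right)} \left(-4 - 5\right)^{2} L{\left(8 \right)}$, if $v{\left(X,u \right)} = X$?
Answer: $10368$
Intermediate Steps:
$L{\left(V \right)} = V \left(-6 + V\right)$ ($L{\left(V \right)} = V \left(\left(-2\right) 3 + V\right) = V \left(-6 + V\right)$)
$v{\left(8,4 \right)} \left(-4 - 5\right)^{2} L{\left(8 \right)} = 8 \left(-4 - 5\right)^{2} \cdot 8 \left(-6 + 8\right) = 8 \left(-9\right)^{2} \cdot 8 \cdot 2 = 8 \cdot 81 \cdot 16 = 648 \cdot 16 = 10368$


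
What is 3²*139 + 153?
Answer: 1404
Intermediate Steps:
3²*139 + 153 = 9*139 + 153 = 1251 + 153 = 1404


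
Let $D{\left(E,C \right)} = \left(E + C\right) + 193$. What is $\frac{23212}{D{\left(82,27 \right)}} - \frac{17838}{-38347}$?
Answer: $\frac{447748820}{5790397} \approx 77.326$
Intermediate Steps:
$D{\left(E,C \right)} = 193 + C + E$ ($D{\left(E,C \right)} = \left(C + E\right) + 193 = 193 + C + E$)
$\frac{23212}{D{\left(82,27 \right)}} - \frac{17838}{-38347} = \frac{23212}{193 + 27 + 82} - \frac{17838}{-38347} = \frac{23212}{302} - - \frac{17838}{38347} = 23212 \cdot \frac{1}{302} + \frac{17838}{38347} = \frac{11606}{151} + \frac{17838}{38347} = \frac{447748820}{5790397}$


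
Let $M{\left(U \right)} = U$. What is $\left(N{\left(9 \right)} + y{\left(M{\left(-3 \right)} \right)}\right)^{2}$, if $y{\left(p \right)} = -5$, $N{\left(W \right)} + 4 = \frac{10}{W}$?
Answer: $\frac{5041}{81} \approx 62.235$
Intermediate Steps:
$N{\left(W \right)} = -4 + \frac{10}{W}$
$\left(N{\left(9 \right)} + y{\left(M{\left(-3 \right)} \right)}\right)^{2} = \left(\left(-4 + \frac{10}{9}\right) - 5\right)^{2} = \left(- \frac{26}{9} - 5\right)^{2} = \left(- \frac{71}{9}\right)^{2} = \frac{5041}{81}$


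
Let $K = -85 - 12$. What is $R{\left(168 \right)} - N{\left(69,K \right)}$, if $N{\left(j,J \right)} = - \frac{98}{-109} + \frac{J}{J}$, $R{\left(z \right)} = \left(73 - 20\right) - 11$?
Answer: $\frac{4371}{109} \approx 40.101$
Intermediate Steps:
$R{\left(z \right)} = 42$ ($R{\left(z \right)} = 53 - 11 = 42$)
$K = -97$ ($K = -85 - 12 = -97$)
$N{\left(j,J \right)} = \frac{207}{109}$ ($N{\left(j,J \right)} = \left(-98\right) \left(- \frac{1}{109}\right) + 1 = \frac{98}{109} + 1 = \frac{207}{109}$)
$R{\left(168 \right)} - N{\left(69,K \right)} = 42 - \frac{207}{109} = \frac{4371}{109}$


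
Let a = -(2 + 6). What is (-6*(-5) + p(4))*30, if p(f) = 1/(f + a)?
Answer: 1785/2 ≈ 892.50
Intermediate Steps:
a = -8 (a = -1*8 = -8)
p(f) = 1/(-8 + f) (p(f) = 1/(f - 8) = 1/(-8 + f))
(-6*(-5) + p(4))*30 = (-6*(-5) + 1/(-8 + 4))*30 = (30 + 1/(-4))*30 = (30 - ¼)*30 = (119/4)*30 = 1785/2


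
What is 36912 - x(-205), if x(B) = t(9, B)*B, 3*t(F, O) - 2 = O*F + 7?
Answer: -88548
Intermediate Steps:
t(F, O) = 3 + F*O/3 (t(F, O) = 2/3 + (O*F + 7)/3 = 2/3 + (F*O + 7)/3 = 2/3 + (7 + F*O)/3 = 2/3 + (7/3 + F*O/3) = 3 + F*O/3)
x(B) = B*(3 + 3*B) (x(B) = (3 + (1/3)*9*B)*B = (3 + 3*B)*B = B*(3 + 3*B))
36912 - x(-205) = 36912 - 3*(-205)*(1 - 205) = 36912 - 3*(-205)*(-204) = 36912 - 1*125460 = 36912 - 125460 = -88548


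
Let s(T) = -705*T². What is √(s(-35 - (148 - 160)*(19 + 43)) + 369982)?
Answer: I*√354020123 ≈ 18815.0*I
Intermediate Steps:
√(s(-35 - (148 - 160)*(19 + 43)) + 369982) = √(-705*(-35 - (148 - 160)*(19 + 43))² + 369982) = √(-705*(-35 - (-12)*62)² + 369982) = √(-705*(-35 - 1*(-744))² + 369982) = √(-705*(-35 + 744)² + 369982) = √(-705*709² + 369982) = √(-705*502681 + 369982) = √(-354390105 + 369982) = √(-354020123) = I*√354020123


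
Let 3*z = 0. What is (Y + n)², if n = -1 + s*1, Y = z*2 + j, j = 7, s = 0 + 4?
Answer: 100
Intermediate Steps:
z = 0 (z = (⅓)*0 = 0)
s = 4
Y = 7 (Y = 0*2 + 7 = 0 + 7 = 7)
n = 3 (n = -1 + 4*1 = -1 + 4 = 3)
(Y + n)² = (7 + 3)² = 10² = 100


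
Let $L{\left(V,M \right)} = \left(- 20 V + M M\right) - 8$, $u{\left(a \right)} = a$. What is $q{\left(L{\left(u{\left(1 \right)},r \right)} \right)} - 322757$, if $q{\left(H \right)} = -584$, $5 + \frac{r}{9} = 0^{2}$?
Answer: $-323341$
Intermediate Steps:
$r = -45$ ($r = -45 + 9 \cdot 0^{2} = -45 + 9 \cdot 0 = -45 + 0 = -45$)
$L{\left(V,M \right)} = -8 + M^{2} - 20 V$ ($L{\left(V,M \right)} = \left(- 20 V + M^{2}\right) - 8 = \left(M^{2} - 20 V\right) - 8 = -8 + M^{2} - 20 V$)
$q{\left(L{\left(u{\left(1 \right)},r \right)} \right)} - 322757 = -584 - 322757 = -323341$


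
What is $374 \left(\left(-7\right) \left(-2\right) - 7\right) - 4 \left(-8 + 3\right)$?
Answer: $2638$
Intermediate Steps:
$374 \left(\left(-7\right) \left(-2\right) - 7\right) - 4 \left(-8 + 3\right) = 374 \left(14 - 7\right) - -20 = 374 \cdot 7 + 20 = 2618 + 20 = 2638$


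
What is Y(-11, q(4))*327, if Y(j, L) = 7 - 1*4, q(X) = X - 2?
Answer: 981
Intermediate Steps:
q(X) = -2 + X
Y(j, L) = 3 (Y(j, L) = 7 - 4 = 3)
Y(-11, q(4))*327 = 3*327 = 981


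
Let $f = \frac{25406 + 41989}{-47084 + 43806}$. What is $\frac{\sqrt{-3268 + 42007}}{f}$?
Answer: $- \frac{3278 \sqrt{38739}}{67395} \approx -9.5732$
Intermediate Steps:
$f = - \frac{67395}{3278}$ ($f = \frac{67395}{-3278} = 67395 \left(- \frac{1}{3278}\right) = - \frac{67395}{3278} \approx -20.56$)
$\frac{\sqrt{-3268 + 42007}}{f} = \frac{\sqrt{-3268 + 42007}}{- \frac{67395}{3278}} = \sqrt{38739} \left(- \frac{3278}{67395}\right) = - \frac{3278 \sqrt{38739}}{67395}$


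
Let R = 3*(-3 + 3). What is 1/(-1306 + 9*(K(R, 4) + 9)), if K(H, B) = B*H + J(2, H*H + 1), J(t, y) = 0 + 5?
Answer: -1/1180 ≈ -0.00084746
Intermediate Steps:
R = 0 (R = 3*0 = 0)
J(t, y) = 5
K(H, B) = 5 + B*H (K(H, B) = B*H + 5 = 5 + B*H)
1/(-1306 + 9*(K(R, 4) + 9)) = 1/(-1306 + 9*((5 + 4*0) + 9)) = 1/(-1306 + 9*((5 + 0) + 9)) = 1/(-1306 + 9*(5 + 9)) = 1/(-1306 + 9*14) = 1/(-1306 + 126) = 1/(-1180) = -1/1180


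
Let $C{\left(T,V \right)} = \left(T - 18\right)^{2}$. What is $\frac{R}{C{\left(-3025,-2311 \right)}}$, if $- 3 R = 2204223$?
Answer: $- \frac{734741}{9259849} \approx -0.079347$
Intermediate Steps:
$R = -734741$ ($R = \left(- \frac{1}{3}\right) 2204223 = -734741$)
$C{\left(T,V \right)} = \left(-18 + T\right)^{2}$
$\frac{R}{C{\left(-3025,-2311 \right)}} = - \frac{734741}{\left(-18 - 3025\right)^{2}} = - \frac{734741}{\left(-3043\right)^{2}} = - \frac{734741}{9259849}$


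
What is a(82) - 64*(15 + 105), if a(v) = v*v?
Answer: -956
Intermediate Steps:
a(v) = v²
a(82) - 64*(15 + 105) = 82² - 64*(15 + 105) = 6724 - 64*120 = 6724 - 1*7680 = 6724 - 7680 = -956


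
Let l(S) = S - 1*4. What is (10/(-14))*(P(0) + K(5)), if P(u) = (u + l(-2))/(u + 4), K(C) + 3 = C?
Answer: -5/14 ≈ -0.35714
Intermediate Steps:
l(S) = -4 + S (l(S) = S - 4 = -4 + S)
K(C) = -3 + C
P(u) = (-6 + u)/(4 + u) (P(u) = (u + (-4 - 2))/(u + 4) = (u - 6)/(4 + u) = (-6 + u)/(4 + u))
(10/(-14))*(P(0) + K(5)) = (10/(-14))*((-6 + 0)/(4 + 0) + (-3 + 5)) = (10*(-1/14))*(-6/4 + 2) = -5*((¼)*(-6) + 2)/7 = -5*(-3/2 + 2)/7 = -5/7*½ = -5/14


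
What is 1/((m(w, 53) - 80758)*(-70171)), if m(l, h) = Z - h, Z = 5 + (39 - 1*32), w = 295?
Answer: 1/5669746629 ≈ 1.7637e-10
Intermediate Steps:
Z = 12 (Z = 5 + (39 - 32) = 5 + 7 = 12)
m(l, h) = 12 - h
1/((m(w, 53) - 80758)*(-70171)) = 1/(((12 - 1*53) - 80758)*(-70171)) = -1/70171/((12 - 53) - 80758) = -1/70171/(-41 - 80758) = -1/70171/(-80799) = -1/80799*(-1/70171) = 1/5669746629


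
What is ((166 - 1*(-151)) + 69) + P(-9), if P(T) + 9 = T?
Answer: 368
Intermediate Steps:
P(T) = -9 + T
((166 - 1*(-151)) + 69) + P(-9) = ((166 - 1*(-151)) + 69) + (-9 - 9) = ((166 + 151) + 69) - 18 = (317 + 69) - 18 = 386 - 18 = 368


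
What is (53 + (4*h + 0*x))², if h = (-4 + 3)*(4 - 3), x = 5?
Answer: 2401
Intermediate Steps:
h = -1 (h = -1*1 = -1)
(53 + (4*h + 0*x))² = (53 + (4*(-1) + 0*5))² = (53 + (-4 + 0))² = (53 - 4)² = 49² = 2401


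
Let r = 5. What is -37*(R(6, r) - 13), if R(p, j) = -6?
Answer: 703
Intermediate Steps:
-37*(R(6, r) - 13) = -37*(-6 - 13) = -37*(-19) = 703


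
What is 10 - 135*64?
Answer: -8630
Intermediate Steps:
10 - 135*64 = 10 - 8640 = -8630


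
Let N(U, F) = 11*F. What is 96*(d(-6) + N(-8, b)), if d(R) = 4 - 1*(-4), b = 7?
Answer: 8160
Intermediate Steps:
d(R) = 8 (d(R) = 4 + 4 = 8)
96*(d(-6) + N(-8, b)) = 96*(8 + 11*7) = 96*(8 + 77) = 96*85 = 8160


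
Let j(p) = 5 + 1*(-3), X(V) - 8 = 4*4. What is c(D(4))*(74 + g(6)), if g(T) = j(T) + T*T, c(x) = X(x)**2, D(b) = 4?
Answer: 64512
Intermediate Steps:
X(V) = 24 (X(V) = 8 + 4*4 = 8 + 16 = 24)
j(p) = 2 (j(p) = 5 - 3 = 2)
c(x) = 576 (c(x) = 24**2 = 576)
g(T) = 2 + T**2 (g(T) = 2 + T*T = 2 + T**2)
c(D(4))*(74 + g(6)) = 576*(74 + (2 + 6**2)) = 576*(74 + (2 + 36)) = 576*(74 + 38) = 576*112 = 64512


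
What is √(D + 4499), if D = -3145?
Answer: √1354 ≈ 36.797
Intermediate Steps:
√(D + 4499) = √(-3145 + 4499) = √1354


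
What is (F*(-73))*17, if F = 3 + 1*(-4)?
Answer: 1241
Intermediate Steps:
F = -1 (F = 3 - 4 = -1)
(F*(-73))*17 = -1*(-73)*17 = 73*17 = 1241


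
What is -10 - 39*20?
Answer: -790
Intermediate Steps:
-10 - 39*20 = -10 - 780 = -790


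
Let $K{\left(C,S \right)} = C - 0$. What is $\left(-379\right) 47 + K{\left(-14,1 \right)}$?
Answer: $-17827$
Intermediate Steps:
$K{\left(C,S \right)} = C$ ($K{\left(C,S \right)} = C + 0 = C$)
$\left(-379\right) 47 + K{\left(-14,1 \right)} = \left(-379\right) 47 - 14 = -17813 - 14 = -17827$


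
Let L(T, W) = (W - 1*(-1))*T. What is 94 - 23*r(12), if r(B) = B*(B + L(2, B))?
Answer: -10394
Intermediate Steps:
L(T, W) = T*(1 + W) (L(T, W) = (W + 1)*T = (1 + W)*T = T*(1 + W))
r(B) = B*(2 + 3*B) (r(B) = B*(B + 2*(1 + B)) = B*(B + (2 + 2*B)) = B*(2 + 3*B))
94 - 23*r(12) = 94 - 276*(2 + 3*12) = 94 - 276*(2 + 36) = 94 - 276*38 = 94 - 23*456 = 94 - 10488 = -10394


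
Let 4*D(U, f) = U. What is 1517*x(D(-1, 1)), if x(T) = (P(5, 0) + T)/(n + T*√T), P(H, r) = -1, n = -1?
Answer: 24272/13 - 3034*I/13 ≈ 1867.1 - 233.38*I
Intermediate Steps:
D(U, f) = U/4
x(T) = (-1 + T)/(-1 + T^(3/2)) (x(T) = (-1 + T)/(-1 + T*√T) = (-1 + T)/(-1 + T^(3/2)))
1517*x(D(-1, 1)) = 1517*((-1 + (¼)*(-1))/(-1 + ((¼)*(-1))^(3/2))) = 1517*((-1 - ¼)/(-1 + (-¼)^(3/2))) = 1517*(-5/4/(-1 - I/8)) = 1517*((64*(-1 + I/8)/65)*(-5/4)) = 1517*(-16*(-1 + I/8)/13) = -24272*(-1 + I/8)/13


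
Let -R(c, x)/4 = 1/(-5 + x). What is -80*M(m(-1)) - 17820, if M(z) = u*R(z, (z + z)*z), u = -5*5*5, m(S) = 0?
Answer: -9820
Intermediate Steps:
R(c, x) = -4/(-5 + x)
u = -125 (u = -25*5 = -125)
M(z) = 500/(-5 + 2*z**2) (M(z) = -(-500)/(-5 + (z + z)*z) = -(-500)/(-5 + (2*z)*z) = -(-500)/(-5 + 2*z**2) = 500/(-5 + 2*z**2))
-80*M(m(-1)) - 17820 = -40000/(-5 + 2*0**2) - 17820 = -40000/(-5 + 2*0) - 17820 = -40000/(-5 + 0) - 17820 = -40000/(-5) - 17820 = -40000*(-1)/5 - 17820 = -80*(-100) - 17820 = 8000 - 17820 = -9820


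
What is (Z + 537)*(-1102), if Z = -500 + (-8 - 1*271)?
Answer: 266684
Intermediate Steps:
Z = -779 (Z = -500 + (-8 - 271) = -500 - 279 = -779)
(Z + 537)*(-1102) = (-779 + 537)*(-1102) = -242*(-1102) = 266684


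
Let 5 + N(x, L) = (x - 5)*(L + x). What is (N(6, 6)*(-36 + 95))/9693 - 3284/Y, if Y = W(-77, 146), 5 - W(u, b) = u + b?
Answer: 7964561/155088 ≈ 51.355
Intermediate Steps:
N(x, L) = -5 + (-5 + x)*(L + x) (N(x, L) = -5 + (x - 5)*(L + x) = -5 + (-5 + x)*(L + x))
W(u, b) = 5 - b - u (W(u, b) = 5 - (u + b) = 5 - (b + u) = 5 + (-b - u) = 5 - b - u)
Y = -64 (Y = 5 - 1*146 - 1*(-77) = 5 - 146 + 77 = -64)
(N(6, 6)*(-36 + 95))/9693 - 3284/Y = ((-5 + 6² - 5*6 - 5*6 + 6*6)*(-36 + 95))/9693 - 3284/(-64) = ((-5 + 36 - 30 - 30 + 36)*59)*(1/9693) - 3284*(-1/64) = (7*59)*(1/9693) + 821/16 = 413*(1/9693) + 821/16 = 413/9693 + 821/16 = 7964561/155088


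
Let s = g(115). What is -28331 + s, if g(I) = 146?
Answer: -28185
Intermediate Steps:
s = 146
-28331 + s = -28331 + 146 = -28185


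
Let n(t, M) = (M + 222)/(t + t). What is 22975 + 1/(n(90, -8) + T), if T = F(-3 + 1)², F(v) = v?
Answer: 10729415/467 ≈ 22975.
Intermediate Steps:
T = 4 (T = (-3 + 1)² = (-2)² = 4)
n(t, M) = (222 + M)/(2*t) (n(t, M) = (222 + M)/((2*t)) = (222 + M)*(1/(2*t)) = (222 + M)/(2*t))
22975 + 1/(n(90, -8) + T) = 22975 + 1/((½)*(222 - 8)/90 + 4) = 22975 + 1/((½)*(1/90)*214 + 4) = 22975 + 1/(107/90 + 4) = 22975 + 1/(467/90) = 22975 + 90/467 = 10729415/467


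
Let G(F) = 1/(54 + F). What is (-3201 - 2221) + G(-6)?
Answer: -260255/48 ≈ -5422.0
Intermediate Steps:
(-3201 - 2221) + G(-6) = (-3201 - 2221) + 1/(54 - 6) = -5422 + 1/48 = -260255/48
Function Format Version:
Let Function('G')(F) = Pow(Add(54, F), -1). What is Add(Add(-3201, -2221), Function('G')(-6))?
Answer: Rational(-260255, 48) ≈ -5422.0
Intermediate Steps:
Add(Add(-3201, -2221), Function('G')(-6)) = Add(Add(-3201, -2221), Pow(Add(54, -6), -1)) = Add(-5422, Pow(48, -1)) = Add(-5422, Rational(1, 48)) = Rational(-260255, 48)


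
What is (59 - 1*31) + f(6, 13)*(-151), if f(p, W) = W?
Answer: -1935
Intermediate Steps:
(59 - 1*31) + f(6, 13)*(-151) = (59 - 1*31) + 13*(-151) = (59 - 31) - 1963 = 28 - 1963 = -1935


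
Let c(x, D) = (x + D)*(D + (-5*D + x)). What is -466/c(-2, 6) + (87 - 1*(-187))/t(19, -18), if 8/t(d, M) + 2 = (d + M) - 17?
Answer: -31825/52 ≈ -612.02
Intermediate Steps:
c(x, D) = (D + x)*(x - 4*D) (c(x, D) = (D + x)*(D + (x - 5*D)) = (D + x)*(x - 4*D))
t(d, M) = 8/(-19 + M + d) (t(d, M) = 8/(-2 + ((d + M) - 17)) = 8/(-2 + ((M + d) - 17)) = 8/(-2 + (-17 + M + d)) = 8/(-19 + M + d))
-466/c(-2, 6) + (87 - 1*(-187))/t(19, -18) = -466/((-2)**2 - 4*6**2 - 3*6*(-2)) + (87 - 1*(-187))/((8/(-19 - 18 + 19))) = -466/(4 - 4*36 + 36) + (87 + 187)/((8/(-18))) = -466/(4 - 144 + 36) + 274/((8*(-1/18))) = -466/(-104) + 274/(-4/9) = -466*(-1/104) + 274*(-9/4) = 233/52 - 1233/2 = -31825/52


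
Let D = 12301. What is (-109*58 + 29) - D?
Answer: -18594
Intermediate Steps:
(-109*58 + 29) - D = (-109*58 + 29) - 1*12301 = (-6322 + 29) - 12301 = -6293 - 12301 = -18594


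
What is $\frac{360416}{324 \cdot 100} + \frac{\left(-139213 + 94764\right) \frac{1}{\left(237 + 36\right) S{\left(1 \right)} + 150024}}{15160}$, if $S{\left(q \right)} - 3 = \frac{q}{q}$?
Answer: $\frac{3440342764889}{309274005600} \approx 11.124$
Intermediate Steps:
$S{\left(q \right)} = 4$ ($S{\left(q \right)} = 3 + \frac{q}{q} = 3 + 1 = 4$)
$\frac{360416}{324 \cdot 100} + \frac{\left(-139213 + 94764\right) \frac{1}{\left(237 + 36\right) S{\left(1 \right)} + 150024}}{15160} = \frac{360416}{324 \cdot 100} + \frac{\left(-139213 + 94764\right) \frac{1}{\left(237 + 36\right) 4 + 150024}}{15160} = \frac{360416}{32400} + - \frac{44449}{273 \cdot 4 + 150024} \cdot \frac{1}{15160} = 360416 \cdot \frac{1}{32400} + - \frac{44449}{1092 + 150024} \cdot \frac{1}{15160} = \frac{22526}{2025} + - \frac{44449}{151116} \cdot \frac{1}{15160} = \frac{22526}{2025} + \left(-44449\right) \frac{1}{151116} \cdot \frac{1}{15160} = \frac{22526}{2025} - \frac{44449}{2290918560} = \frac{3440342764889}{309274005600}$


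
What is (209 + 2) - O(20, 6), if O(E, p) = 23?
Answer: 188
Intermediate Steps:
(209 + 2) - O(20, 6) = (209 + 2) - 1*23 = 211 - 23 = 188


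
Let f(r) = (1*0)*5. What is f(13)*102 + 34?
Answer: 34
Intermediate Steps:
f(r) = 0 (f(r) = 0*5 = 0)
f(13)*102 + 34 = 0*102 + 34 = 0 + 34 = 34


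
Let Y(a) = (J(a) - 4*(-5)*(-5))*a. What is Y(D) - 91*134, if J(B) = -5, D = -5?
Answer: -11669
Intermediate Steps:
Y(a) = -105*a (Y(a) = (-5 - 4*(-5)*(-5))*a = (-5 + 20*(-5))*a = (-5 - 100)*a = -105*a)
Y(D) - 91*134 = -105*(-5) - 91*134 = 525 - 12194 = -11669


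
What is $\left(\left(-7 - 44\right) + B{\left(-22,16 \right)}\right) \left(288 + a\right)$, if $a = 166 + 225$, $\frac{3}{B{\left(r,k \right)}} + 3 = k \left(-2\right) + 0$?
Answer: $- \frac{173436}{5} \approx -34687.0$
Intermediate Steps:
$B{\left(r,k \right)} = \frac{3}{-3 - 2 k}$ ($B{\left(r,k \right)} = \frac{3}{-3 + \left(k \left(-2\right) + 0\right)} = \frac{3}{-3 + \left(- 2 k + 0\right)} = \frac{3}{-3 - 2 k}$)
$a = 391$
$\left(\left(-7 - 44\right) + B{\left(-22,16 \right)}\right) \left(288 + a\right) = \left(\left(-7 - 44\right) - \frac{3}{3 + 2 \cdot 16}\right) \left(288 + 391\right) = \left(\left(-7 - 44\right) - \frac{3}{3 + 32}\right) 679 = \left(-51 - \frac{3}{35}\right) 679 = \left(- \frac{1788}{35}\right) 679 = - \frac{173436}{5}$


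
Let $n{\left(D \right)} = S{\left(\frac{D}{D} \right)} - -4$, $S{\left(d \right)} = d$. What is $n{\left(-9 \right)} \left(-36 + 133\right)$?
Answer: $485$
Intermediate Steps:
$n{\left(D \right)} = 5$ ($n{\left(D \right)} = \frac{D}{D} - -4 = 1 + 4 = 5$)
$n{\left(-9 \right)} \left(-36 + 133\right) = 5 \left(-36 + 133\right) = 5 \cdot 97 = 485$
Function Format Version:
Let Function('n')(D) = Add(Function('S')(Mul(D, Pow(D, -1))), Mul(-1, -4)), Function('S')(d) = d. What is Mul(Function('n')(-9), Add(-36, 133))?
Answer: 485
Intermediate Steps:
Function('n')(D) = 5 (Function('n')(D) = Add(Mul(D, Pow(D, -1)), Mul(-1, -4)) = Add(1, 4) = 5)
Mul(Function('n')(-9), Add(-36, 133)) = Mul(5, Add(-36, 133)) = Mul(5, 97) = 485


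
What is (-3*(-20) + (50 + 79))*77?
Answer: 14553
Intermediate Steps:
(-3*(-20) + (50 + 79))*77 = (60 + 129)*77 = 189*77 = 14553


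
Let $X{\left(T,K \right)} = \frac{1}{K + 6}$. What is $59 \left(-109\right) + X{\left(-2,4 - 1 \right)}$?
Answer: $- \frac{57878}{9} \approx -6430.9$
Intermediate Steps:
$X{\left(T,K \right)} = \frac{1}{6 + K}$
$59 \left(-109\right) + X{\left(-2,4 - 1 \right)} = 59 \left(-109\right) + \frac{1}{6 + \left(4 - 1\right)} = -6431 + \frac{1}{6 + 3} = -6431 + \frac{1}{9} = - \frac{57878}{9}$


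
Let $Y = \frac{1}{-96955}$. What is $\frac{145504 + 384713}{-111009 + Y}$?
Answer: $- \frac{51407189235}{10762877596} \approx -4.7763$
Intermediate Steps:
$Y = - \frac{1}{96955} \approx -1.0314 \cdot 10^{-5}$
$\frac{145504 + 384713}{-111009 + Y} = \frac{145504 + 384713}{-111009 - \frac{1}{96955}} = \frac{530217}{- \frac{10762877596}{96955}} = 530217 \left(- \frac{96955}{10762877596}\right) = - \frac{51407189235}{10762877596}$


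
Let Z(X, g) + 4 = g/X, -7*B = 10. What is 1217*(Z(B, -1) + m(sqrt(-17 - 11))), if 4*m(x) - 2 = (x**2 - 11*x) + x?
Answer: -59633/5 - 6085*I*sqrt(7) ≈ -11927.0 - 16099.0*I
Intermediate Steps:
B = -10/7 (B = -1/7*10 = -10/7 ≈ -1.4286)
Z(X, g) = -4 + g/X
m(x) = 1/2 - 5*x/2 + x**2/4 (m(x) = 1/2 + ((x**2 - 11*x) + x)/4 = 1/2 + (x**2 - 10*x)/4 = 1/2 + (-5*x/2 + x**2/4) = 1/2 - 5*x/2 + x**2/4)
1217*(Z(B, -1) + m(sqrt(-17 - 11))) = 1217*((-4 - 1/(-10/7)) + (1/2 - 5*sqrt(-17 - 11)/2 + (sqrt(-17 - 11))**2/4)) = 1217*((-4 - 1*(-7/10)) + (1/2 - 5*I*sqrt(7) + (sqrt(-28))**2/4)) = 1217*((-4 + 7/10) + (1/2 - 5*I*sqrt(7) + (2*I*sqrt(7))**2/4)) = 1217*(-33/10 + (1/2 - 5*I*sqrt(7) + (1/4)*(-28))) = 1217*(-33/10 + (1/2 - 5*I*sqrt(7) - 7)) = 1217*(-33/10 + (-13/2 - 5*I*sqrt(7))) = 1217*(-49/5 - 5*I*sqrt(7)) = -59633/5 - 6085*I*sqrt(7)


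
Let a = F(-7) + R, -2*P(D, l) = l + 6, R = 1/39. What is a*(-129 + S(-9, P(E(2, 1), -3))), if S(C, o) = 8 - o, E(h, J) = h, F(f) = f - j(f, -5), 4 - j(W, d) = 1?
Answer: 92971/78 ≈ 1191.9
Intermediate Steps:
j(W, d) = 3 (j(W, d) = 4 - 1*1 = 4 - 1 = 3)
F(f) = -3 + f (F(f) = f - 1*3 = f - 3 = -3 + f)
R = 1/39 ≈ 0.025641
P(D, l) = -3 - l/2 (P(D, l) = -(l + 6)/2 = -(6 + l)/2 = -3 - l/2)
a = -389/39 (a = (-3 - 7) + 1/39 = -10 + 1/39 = -389/39 ≈ -9.9744)
a*(-129 + S(-9, P(E(2, 1), -3))) = -389*(-129 + (8 - (-3 - ½*(-3))))/39 = -389*(-129 + (8 - (-3 + 3/2)))/39 = -389*(-129 + (8 - 1*(-3/2)))/39 = -389*(-129 + (8 + 3/2))/39 = -389*(-129 + 19/2)/39 = -389/39*(-239/2) = 92971/78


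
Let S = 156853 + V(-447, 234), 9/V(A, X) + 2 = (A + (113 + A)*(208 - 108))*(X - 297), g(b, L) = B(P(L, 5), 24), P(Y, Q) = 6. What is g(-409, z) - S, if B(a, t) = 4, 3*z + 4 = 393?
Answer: -334458376800/2132359 ≈ -1.5685e+5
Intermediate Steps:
z = 389/3 (z = -4/3 + (1/3)*393 = -4/3 + 131 = 389/3 ≈ 129.67)
g(b, L) = 4
V(A, X) = 9/(-2 + (-297 + X)*(11300 + 101*A)) (V(A, X) = 9/(-2 + (A + (113 + A)*(208 - 108))*(X - 297)) = 9/(-2 + (A + (113 + A)*100)*(-297 + X)) = 9/(-2 + (A + (11300 + 100*A))*(-297 + X)) = 9/(-2 + (11300 + 101*A)*(-297 + X)) = 9/(-2 + (-297 + X)*(11300 + 101*A)))
S = 334466906236/2132359 (S = 156853 + 9/(-3356102 - 29997*(-447) + 11300*234 + 101*(-447)*234) = 156853 + 9/(-3356102 + 13408659 + 2644200 - 10564398) = 156853 + 9/2132359 = 334466906236/2132359 ≈ 1.5685e+5)
g(-409, z) - S = 4 - 1*334466906236/2132359 = 4 - 334466906236/2132359 = -334458376800/2132359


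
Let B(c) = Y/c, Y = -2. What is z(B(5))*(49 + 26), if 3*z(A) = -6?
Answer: -150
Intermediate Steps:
B(c) = -2/c
z(A) = -2 (z(A) = (1/3)*(-6) = -2)
z(B(5))*(49 + 26) = -2*(49 + 26) = -2*75 = -150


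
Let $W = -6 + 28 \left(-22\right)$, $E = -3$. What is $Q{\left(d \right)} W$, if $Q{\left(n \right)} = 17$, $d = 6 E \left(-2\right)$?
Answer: $-10574$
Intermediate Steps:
$d = 36$ ($d = 6 \left(-3\right) \left(-2\right) = \left(-18\right) \left(-2\right) = 36$)
$W = -622$ ($W = -6 - 616 = -622$)
$Q{\left(d \right)} W = 17 \left(-622\right) = -10574$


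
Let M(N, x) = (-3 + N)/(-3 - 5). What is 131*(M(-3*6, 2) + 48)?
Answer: 53055/8 ≈ 6631.9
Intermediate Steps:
M(N, x) = 3/8 - N/8 (M(N, x) = (-3 + N)/(-8) = (-3 + N)*(-⅛) = 3/8 - N/8)
131*(M(-3*6, 2) + 48) = 131*((3/8 - (-3)*6/8) + 48) = 131*((3/8 - ⅛*(-18)) + 48) = 131*((3/8 + 9/4) + 48) = 131*(21/8 + 48) = 131*(405/8) = 53055/8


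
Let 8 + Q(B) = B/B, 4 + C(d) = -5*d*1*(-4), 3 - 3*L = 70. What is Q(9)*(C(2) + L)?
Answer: -287/3 ≈ -95.667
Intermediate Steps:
L = -67/3 (L = 1 - 1/3*70 = 1 - 70/3 = -67/3 ≈ -22.333)
C(d) = -4 + 20*d (C(d) = -4 - 5*d*1*(-4) = -4 - 5*d*(-4) = -4 - (-20)*d = -4 + 20*d)
Q(B) = -7 (Q(B) = -8 + B/B = -8 + 1 = -7)
Q(9)*(C(2) + L) = -7*((-4 + 20*2) - 67/3) = -7*((-4 + 40) - 67/3) = -7*(36 - 67/3) = -7*41/3 = -287/3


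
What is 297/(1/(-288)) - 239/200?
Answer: -17107439/200 ≈ -85537.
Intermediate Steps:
297/(1/(-288)) - 239/200 = 297/(-1/288) - 239*1/200 = 297*(-288) - 239/200 = -85536 - 239/200 = -17107439/200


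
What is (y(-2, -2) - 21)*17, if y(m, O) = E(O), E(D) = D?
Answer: -391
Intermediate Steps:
y(m, O) = O
(y(-2, -2) - 21)*17 = (-2 - 21)*17 = -23*17 = -391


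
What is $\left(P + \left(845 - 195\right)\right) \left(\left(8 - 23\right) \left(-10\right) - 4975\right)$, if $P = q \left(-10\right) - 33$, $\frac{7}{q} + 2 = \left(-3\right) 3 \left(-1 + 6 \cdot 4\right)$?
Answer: $- \frac{622535975}{209} \approx -2.9786 \cdot 10^{6}$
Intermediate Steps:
$q = - \frac{7}{209}$ ($q = \frac{7}{-2 + \left(-3\right) 3 \left(-1 + 6 \cdot 4\right)} = \frac{7}{-2 - 9 \left(-1 + 24\right)} = \frac{7}{-2 - 207} = \frac{7}{-209} = 7 \left(- \frac{1}{209}\right) = - \frac{7}{209} \approx -0.033493$)
$P = - \frac{6827}{209}$ ($P = \left(- \frac{7}{209}\right) \left(-10\right) - 33 = \frac{70}{209} - 33 = - \frac{6827}{209} \approx -32.665$)
$\left(P + \left(845 - 195\right)\right) \left(\left(8 - 23\right) \left(-10\right) - 4975\right) = \left(- \frac{6827}{209} + \left(845 - 195\right)\right) \left(\left(8 - 23\right) \left(-10\right) - 4975\right) = \left(- \frac{6827}{209} + \left(845 - 195\right)\right) \left(\left(-15\right) \left(-10\right) - 4975\right) = \left(- \frac{6827}{209} + 650\right) \left(150 - 4975\right) = \frac{129023}{209} \left(-4825\right) = - \frac{622535975}{209}$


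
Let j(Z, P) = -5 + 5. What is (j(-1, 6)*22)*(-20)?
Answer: 0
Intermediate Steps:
j(Z, P) = 0
(j(-1, 6)*22)*(-20) = (0*22)*(-20) = 0*(-20) = 0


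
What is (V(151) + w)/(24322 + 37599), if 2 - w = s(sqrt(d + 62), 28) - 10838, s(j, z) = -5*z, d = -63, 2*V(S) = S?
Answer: 22111/123842 ≈ 0.17854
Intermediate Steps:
V(S) = S/2
w = 10980 (w = 2 - (-5*28 - 10838) = 2 - (-140 - 10838) = 2 - 1*(-10978) = 2 + 10978 = 10980)
(V(151) + w)/(24322 + 37599) = ((1/2)*151 + 10980)/(24322 + 37599) = (151/2 + 10980)/61921 = (22111/2)*(1/61921) = 22111/123842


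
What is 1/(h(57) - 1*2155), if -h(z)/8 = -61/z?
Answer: -57/122347 ≈ -0.00046589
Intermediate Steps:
h(z) = 488/z (h(z) = -(-488)/z = 488/z)
1/(h(57) - 1*2155) = 1/(488/57 - 1*2155) = 1/(488*(1/57) - 2155) = 1/(488/57 - 2155) = 1/(-122347/57) = -57/122347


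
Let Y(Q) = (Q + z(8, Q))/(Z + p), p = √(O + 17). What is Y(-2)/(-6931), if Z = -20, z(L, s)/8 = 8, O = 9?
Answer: 620/1296097 + 31*√26/1296097 ≈ 0.00060032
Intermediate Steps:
z(L, s) = 64 (z(L, s) = 8*8 = 64)
p = √26 (p = √(9 + 17) = √26 ≈ 5.0990)
Y(Q) = (64 + Q)/(-20 + √26) (Y(Q) = (Q + 64)/(-20 + √26) = (64 + Q)/(-20 + √26))
Y(-2)/(-6931) = -(64 - 2)/(20 - √26)/(-6931) = -1*62/(20 - √26)*(-1/6931) = -62/(20 - √26)*(-1/6931) = 62/(6931*(20 - √26))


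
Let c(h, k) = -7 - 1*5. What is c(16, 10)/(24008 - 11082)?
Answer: -6/6463 ≈ -0.00092836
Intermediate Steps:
c(h, k) = -12 (c(h, k) = -7 - 5 = -12)
c(16, 10)/(24008 - 11082) = -12/(24008 - 11082) = -12/12926 = -12*1/12926 = -6/6463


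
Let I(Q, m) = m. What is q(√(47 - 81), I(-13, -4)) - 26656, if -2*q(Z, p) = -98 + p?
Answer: -26605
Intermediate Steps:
q(Z, p) = 49 - p/2 (q(Z, p) = -(-98 + p)/2 = 49 - p/2)
q(√(47 - 81), I(-13, -4)) - 26656 = (49 - ½*(-4)) - 26656 = (49 + 2) - 26656 = 51 - 26656 = -26605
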